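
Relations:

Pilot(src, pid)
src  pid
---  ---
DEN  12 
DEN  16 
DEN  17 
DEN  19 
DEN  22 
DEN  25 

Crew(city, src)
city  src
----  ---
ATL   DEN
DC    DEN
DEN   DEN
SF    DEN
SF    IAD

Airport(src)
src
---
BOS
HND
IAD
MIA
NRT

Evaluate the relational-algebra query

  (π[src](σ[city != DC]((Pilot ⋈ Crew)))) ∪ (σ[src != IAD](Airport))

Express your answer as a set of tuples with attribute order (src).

{BOS, DEN, HND, MIA, NRT}

Pilot ⋈ Crew (natural join on src): {(DEN, 12, ATL), (DEN, 12, DC), (DEN, 12, DEN), (DEN, 12, SF), (DEN, 16, ATL), (DEN, 16, DC), (DEN, 16, DEN), (DEN, 16, SF), (DEN, 17, ATL), (DEN, 17, DC), (DEN, 17, DEN), (DEN, 17, SF), (DEN, 19, ATL), (DEN, 19, DC), (DEN, 19, DEN), (DEN, 19, SF), (DEN, 22, ATL), (DEN, 22, DC), (DEN, 22, DEN), (DEN, 22, SF), (DEN, 25, ATL), (DEN, 25, DC), (DEN, 25, DEN), (DEN, 25, SF)}
Apply σ_{city != DC}; surviving tuples: {(DEN, 12, ATL), (DEN, 12, DEN), (DEN, 12, SF), (DEN, 16, ATL), (DEN, 16, DEN), (DEN, 16, SF), (DEN, 17, ATL), (DEN, 17, DEN), (DEN, 17, SF), (DEN, 19, ATL), (DEN, 19, DEN), (DEN, 19, SF), (DEN, 22, ATL), (DEN, 22, DEN), (DEN, 22, SF), (DEN, 25, ATL), (DEN, 25, DEN), (DEN, 25, SF)}
Projecting to src (17 duplicate(s) eliminated): {DEN}
Apply σ_{src != IAD}; surviving tuples: {BOS, HND, MIA, NRT}
Set union of the two operands is {BOS, DEN, HND, MIA, NRT}.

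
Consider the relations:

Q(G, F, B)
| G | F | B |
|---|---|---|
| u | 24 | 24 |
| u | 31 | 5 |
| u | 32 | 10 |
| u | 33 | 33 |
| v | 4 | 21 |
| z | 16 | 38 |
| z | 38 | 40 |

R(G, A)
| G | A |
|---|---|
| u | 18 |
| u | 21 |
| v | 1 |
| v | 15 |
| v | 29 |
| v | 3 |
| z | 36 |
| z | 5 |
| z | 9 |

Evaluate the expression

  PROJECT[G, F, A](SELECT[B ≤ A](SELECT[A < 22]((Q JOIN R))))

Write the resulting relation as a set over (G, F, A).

{(u, 31, 18), (u, 31, 21), (u, 32, 18), (u, 32, 21)}

Q ⋈ R (natural join on G): {(u, 24, 24, 18), (u, 24, 24, 21), (u, 31, 5, 18), (u, 31, 5, 21), (u, 32, 10, 18), (u, 32, 10, 21), (u, 33, 33, 18), (u, 33, 33, 21), (v, 4, 21, 1), (v, 4, 21, 15), (v, 4, 21, 29), (v, 4, 21, 3), (z, 16, 38, 36), (z, 16, 38, 5), (z, 16, 38, 9), (z, 38, 40, 36), (z, 38, 40, 5), (z, 38, 40, 9)}
Selection A < 22: {(u, 24, 24, 18), (u, 24, 24, 21), (u, 31, 5, 18), (u, 31, 5, 21), (u, 32, 10, 18), (u, 32, 10, 21), (u, 33, 33, 18), (u, 33, 33, 21), (v, 4, 21, 1), (v, 4, 21, 15), (v, 4, 21, 3), (z, 16, 38, 5), (z, 16, 38, 9), (z, 38, 40, 5), (z, 38, 40, 9)}
Selection B ≤ A: {(u, 31, 5, 18), (u, 31, 5, 21), (u, 32, 10, 18), (u, 32, 10, 21)}
π[G, F, A]: project onto (G, F, A) → {(u, 31, 18), (u, 31, 21), (u, 32, 18), (u, 32, 21)}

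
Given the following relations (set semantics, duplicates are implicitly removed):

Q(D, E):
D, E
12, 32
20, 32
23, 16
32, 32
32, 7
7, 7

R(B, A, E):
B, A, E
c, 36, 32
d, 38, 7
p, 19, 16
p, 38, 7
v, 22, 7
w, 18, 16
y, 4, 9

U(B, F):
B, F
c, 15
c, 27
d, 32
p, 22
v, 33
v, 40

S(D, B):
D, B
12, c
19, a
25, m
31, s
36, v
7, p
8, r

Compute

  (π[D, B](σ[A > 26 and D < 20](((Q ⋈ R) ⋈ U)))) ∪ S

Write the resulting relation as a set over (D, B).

{(12, c), (19, a), (25, m), (31, s), (36, v), (7, d), (7, p), (8, r)}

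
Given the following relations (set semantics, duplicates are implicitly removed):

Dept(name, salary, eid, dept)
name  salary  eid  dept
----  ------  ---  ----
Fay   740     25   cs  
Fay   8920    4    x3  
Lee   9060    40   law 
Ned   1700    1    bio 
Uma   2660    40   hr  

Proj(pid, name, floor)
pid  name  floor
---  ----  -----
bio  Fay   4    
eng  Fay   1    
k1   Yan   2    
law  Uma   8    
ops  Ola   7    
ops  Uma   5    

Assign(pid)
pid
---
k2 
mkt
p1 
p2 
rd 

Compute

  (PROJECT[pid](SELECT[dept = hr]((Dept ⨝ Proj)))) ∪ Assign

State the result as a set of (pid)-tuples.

Dept ⋈ Proj (natural join on name): {(Fay, 740, 25, cs, bio, 4), (Fay, 740, 25, cs, eng, 1), (Fay, 8920, 4, x3, bio, 4), (Fay, 8920, 4, x3, eng, 1), (Uma, 2660, 40, hr, law, 8), (Uma, 2660, 40, hr, ops, 5)}
σ[dept = hr]: keep tuples satisfying dept = hr → {(Uma, 2660, 40, hr, law, 8), (Uma, 2660, 40, hr, ops, 5)}
π_{pid} gives {law, ops}.
Taking the union: {k2, law, mkt, ops, p1, p2, rd}

{k2, law, mkt, ops, p1, p2, rd}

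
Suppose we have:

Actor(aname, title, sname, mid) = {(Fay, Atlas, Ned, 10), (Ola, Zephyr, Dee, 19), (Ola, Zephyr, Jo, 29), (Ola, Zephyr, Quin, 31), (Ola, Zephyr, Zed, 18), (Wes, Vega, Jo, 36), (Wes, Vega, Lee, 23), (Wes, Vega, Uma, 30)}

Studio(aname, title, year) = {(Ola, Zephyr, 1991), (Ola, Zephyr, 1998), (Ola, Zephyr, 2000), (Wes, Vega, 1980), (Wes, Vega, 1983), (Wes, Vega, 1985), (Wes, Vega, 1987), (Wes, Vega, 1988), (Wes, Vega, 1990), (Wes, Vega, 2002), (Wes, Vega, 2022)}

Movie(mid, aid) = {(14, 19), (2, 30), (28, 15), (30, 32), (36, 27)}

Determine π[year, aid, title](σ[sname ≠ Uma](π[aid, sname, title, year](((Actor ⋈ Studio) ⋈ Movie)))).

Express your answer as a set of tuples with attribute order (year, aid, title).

Joining Actor and Studio on aname, title yields {(Ola, Zephyr, Dee, 19, 1991), (Ola, Zephyr, Dee, 19, 1998), (Ola, Zephyr, Dee, 19, 2000), (Ola, Zephyr, Jo, 29, 1991), (Ola, Zephyr, Jo, 29, 1998), (Ola, Zephyr, Jo, 29, 2000), (Ola, Zephyr, Quin, 31, 1991), (Ola, Zephyr, Quin, 31, 1998), (Ola, Zephyr, Quin, 31, 2000), (Ola, Zephyr, Zed, 18, 1991), (Ola, Zephyr, Zed, 18, 1998), (Ola, Zephyr, Zed, 18, 2000), (Wes, Vega, Jo, 36, 1980), (Wes, Vega, Jo, 36, 1983), (Wes, Vega, Jo, 36, 1985), (Wes, Vega, Jo, 36, 1987), (Wes, Vega, Jo, 36, 1988), (Wes, Vega, Jo, 36, 1990), (Wes, Vega, Jo, 36, 2002), (Wes, Vega, Jo, 36, 2022), (Wes, Vega, Lee, 23, 1980), (Wes, Vega, Lee, 23, 1983), (Wes, Vega, Lee, 23, 1985), (Wes, Vega, Lee, 23, 1987), (Wes, Vega, Lee, 23, 1988), (Wes, Vega, Lee, 23, 1990), (Wes, Vega, Lee, 23, 2002), (Wes, Vega, Lee, 23, 2022), (Wes, Vega, Uma, 30, 1980), (Wes, Vega, Uma, 30, 1983), (Wes, Vega, Uma, 30, 1985), (Wes, Vega, Uma, 30, 1987), (Wes, Vega, Uma, 30, 1988), (Wes, Vega, Uma, 30, 1990), (Wes, Vega, Uma, 30, 2002), (Wes, Vega, Uma, 30, 2022)}.
Joining (Actor ⋈ Studio) and Movie on mid yields {(Wes, Vega, Jo, 36, 1980, 27), (Wes, Vega, Jo, 36, 1983, 27), (Wes, Vega, Jo, 36, 1985, 27), (Wes, Vega, Jo, 36, 1987, 27), (Wes, Vega, Jo, 36, 1988, 27), (Wes, Vega, Jo, 36, 1990, 27), (Wes, Vega, Jo, 36, 2002, 27), (Wes, Vega, Jo, 36, 2022, 27), (Wes, Vega, Uma, 30, 1980, 32), (Wes, Vega, Uma, 30, 1983, 32), (Wes, Vega, Uma, 30, 1985, 32), (Wes, Vega, Uma, 30, 1987, 32), (Wes, Vega, Uma, 30, 1988, 32), (Wes, Vega, Uma, 30, 1990, 32), (Wes, Vega, Uma, 30, 2002, 32), (Wes, Vega, Uma, 30, 2022, 32)}.
Projecting to aid, sname, title, year: {(27, Jo, Vega, 1980), (27, Jo, Vega, 1983), (27, Jo, Vega, 1985), (27, Jo, Vega, 1987), (27, Jo, Vega, 1988), (27, Jo, Vega, 1990), (27, Jo, Vega, 2002), (27, Jo, Vega, 2022), (32, Uma, Vega, 1980), (32, Uma, Vega, 1983), (32, Uma, Vega, 1985), (32, Uma, Vega, 1987), (32, Uma, Vega, 1988), (32, Uma, Vega, 1990), (32, Uma, Vega, 2002), (32, Uma, Vega, 2022)}
Apply σ_{sname ≠ Uma}; surviving tuples: {(27, Jo, Vega, 1980), (27, Jo, Vega, 1983), (27, Jo, Vega, 1985), (27, Jo, Vega, 1987), (27, Jo, Vega, 1988), (27, Jo, Vega, 1990), (27, Jo, Vega, 2002), (27, Jo, Vega, 2022)}
Projecting to year, aid, title: {(1980, 27, Vega), (1983, 27, Vega), (1985, 27, Vega), (1987, 27, Vega), (1988, 27, Vega), (1990, 27, Vega), (2002, 27, Vega), (2022, 27, Vega)}

{(1980, 27, Vega), (1983, 27, Vega), (1985, 27, Vega), (1987, 27, Vega), (1988, 27, Vega), (1990, 27, Vega), (2002, 27, Vega), (2022, 27, Vega)}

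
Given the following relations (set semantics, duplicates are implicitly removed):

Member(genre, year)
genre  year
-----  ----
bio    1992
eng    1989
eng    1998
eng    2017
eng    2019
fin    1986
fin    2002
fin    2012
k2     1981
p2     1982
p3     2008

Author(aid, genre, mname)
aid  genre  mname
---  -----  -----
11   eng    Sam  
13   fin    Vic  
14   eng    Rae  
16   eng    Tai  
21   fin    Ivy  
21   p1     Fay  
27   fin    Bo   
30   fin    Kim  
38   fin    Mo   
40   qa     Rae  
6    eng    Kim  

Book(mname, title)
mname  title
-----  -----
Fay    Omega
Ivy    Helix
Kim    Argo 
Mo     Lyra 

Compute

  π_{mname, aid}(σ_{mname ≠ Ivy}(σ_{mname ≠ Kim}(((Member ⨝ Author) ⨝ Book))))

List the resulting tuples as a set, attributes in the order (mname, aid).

Natural join on genre: {(eng, 1989, 11, Sam), (eng, 1989, 14, Rae), (eng, 1989, 16, Tai), (eng, 1989, 6, Kim), (eng, 1998, 11, Sam), (eng, 1998, 14, Rae), (eng, 1998, 16, Tai), (eng, 1998, 6, Kim), (eng, 2017, 11, Sam), (eng, 2017, 14, Rae), (eng, 2017, 16, Tai), (eng, 2017, 6, Kim), (eng, 2019, 11, Sam), (eng, 2019, 14, Rae), (eng, 2019, 16, Tai), (eng, 2019, 6, Kim), (fin, 1986, 13, Vic), (fin, 1986, 21, Ivy), (fin, 1986, 27, Bo), (fin, 1986, 30, Kim), (fin, 1986, 38, Mo), (fin, 2002, 13, Vic), (fin, 2002, 21, Ivy), (fin, 2002, 27, Bo), (fin, 2002, 30, Kim), (fin, 2002, 38, Mo), (fin, 2012, 13, Vic), (fin, 2012, 21, Ivy), (fin, 2012, 27, Bo), (fin, 2012, 30, Kim), (fin, 2012, 38, Mo)}
Natural join on mname: {(eng, 1989, 6, Kim, Argo), (eng, 1998, 6, Kim, Argo), (eng, 2017, 6, Kim, Argo), (eng, 2019, 6, Kim, Argo), (fin, 1986, 21, Ivy, Helix), (fin, 1986, 30, Kim, Argo), (fin, 1986, 38, Mo, Lyra), (fin, 2002, 21, Ivy, Helix), (fin, 2002, 30, Kim, Argo), (fin, 2002, 38, Mo, Lyra), (fin, 2012, 21, Ivy, Helix), (fin, 2012, 30, Kim, Argo), (fin, 2012, 38, Mo, Lyra)}
Apply σ_{mname ≠ Kim}; surviving tuples: {(fin, 1986, 21, Ivy, Helix), (fin, 1986, 38, Mo, Lyra), (fin, 2002, 21, Ivy, Helix), (fin, 2002, 38, Mo, Lyra), (fin, 2012, 21, Ivy, Helix), (fin, 2012, 38, Mo, Lyra)}
Apply σ_{mname ≠ Ivy}; surviving tuples: {(fin, 1986, 38, Mo, Lyra), (fin, 2002, 38, Mo, Lyra), (fin, 2012, 38, Mo, Lyra)}
Keep only column(s) mname, aid (2 duplicate(s) eliminated): {(Mo, 38)}

{(Mo, 38)}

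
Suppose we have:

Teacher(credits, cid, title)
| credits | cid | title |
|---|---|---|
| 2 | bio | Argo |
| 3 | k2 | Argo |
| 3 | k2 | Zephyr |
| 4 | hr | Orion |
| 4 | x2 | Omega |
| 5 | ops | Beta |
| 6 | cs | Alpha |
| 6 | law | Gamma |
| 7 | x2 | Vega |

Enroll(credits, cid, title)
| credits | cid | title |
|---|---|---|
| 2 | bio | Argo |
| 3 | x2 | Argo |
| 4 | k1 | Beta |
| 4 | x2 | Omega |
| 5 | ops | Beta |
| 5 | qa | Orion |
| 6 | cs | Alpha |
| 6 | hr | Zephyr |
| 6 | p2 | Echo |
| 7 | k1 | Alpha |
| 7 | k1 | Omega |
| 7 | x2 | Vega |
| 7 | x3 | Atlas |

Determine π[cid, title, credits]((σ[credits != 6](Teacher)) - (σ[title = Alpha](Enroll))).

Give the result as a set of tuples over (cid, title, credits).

{(bio, Argo, 2), (hr, Orion, 4), (k2, Argo, 3), (k2, Zephyr, 3), (ops, Beta, 5), (x2, Omega, 4), (x2, Vega, 7)}

Apply σ_{credits != 6}; surviving tuples: {(2, bio, Argo), (3, k2, Argo), (3, k2, Zephyr), (4, hr, Orion), (4, x2, Omega), (5, ops, Beta), (7, x2, Vega)}
Apply σ_{title = Alpha}; surviving tuples: {(6, cs, Alpha), (7, k1, Alpha)}
Taking the difference: {(2, bio, Argo), (3, k2, Argo), (3, k2, Zephyr), (4, hr, Orion), (4, x2, Omega), (5, ops, Beta), (7, x2, Vega)}
π[cid, title, credits]: project onto (cid, title, credits) → {(bio, Argo, 2), (hr, Orion, 4), (k2, Argo, 3), (k2, Zephyr, 3), (ops, Beta, 5), (x2, Omega, 4), (x2, Vega, 7)}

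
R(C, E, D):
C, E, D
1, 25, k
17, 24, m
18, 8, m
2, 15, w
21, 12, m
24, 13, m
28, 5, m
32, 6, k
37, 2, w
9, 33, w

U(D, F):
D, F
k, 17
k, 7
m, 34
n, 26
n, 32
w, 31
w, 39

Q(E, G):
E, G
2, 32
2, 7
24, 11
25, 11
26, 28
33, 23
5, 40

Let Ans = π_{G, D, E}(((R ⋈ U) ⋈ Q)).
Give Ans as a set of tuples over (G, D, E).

{(11, k, 25), (11, m, 24), (23, w, 33), (32, w, 2), (40, m, 5), (7, w, 2)}

R ⋈ U (natural join on D): {(1, 25, k, 17), (1, 25, k, 7), (17, 24, m, 34), (18, 8, m, 34), (2, 15, w, 31), (2, 15, w, 39), (21, 12, m, 34), (24, 13, m, 34), (28, 5, m, 34), (32, 6, k, 17), (32, 6, k, 7), (37, 2, w, 31), (37, 2, w, 39), (9, 33, w, 31), (9, 33, w, 39)}
(R ⋈ U) ⋈ Q (natural join on E): {(1, 25, k, 17, 11), (1, 25, k, 7, 11), (17, 24, m, 34, 11), (28, 5, m, 34, 40), (37, 2, w, 31, 32), (37, 2, w, 31, 7), (37, 2, w, 39, 32), (37, 2, w, 39, 7), (9, 33, w, 31, 23), (9, 33, w, 39, 23)}
Keep only column(s) G, D, E (4 duplicate(s) eliminated): {(11, k, 25), (11, m, 24), (23, w, 33), (32, w, 2), (40, m, 5), (7, w, 2)}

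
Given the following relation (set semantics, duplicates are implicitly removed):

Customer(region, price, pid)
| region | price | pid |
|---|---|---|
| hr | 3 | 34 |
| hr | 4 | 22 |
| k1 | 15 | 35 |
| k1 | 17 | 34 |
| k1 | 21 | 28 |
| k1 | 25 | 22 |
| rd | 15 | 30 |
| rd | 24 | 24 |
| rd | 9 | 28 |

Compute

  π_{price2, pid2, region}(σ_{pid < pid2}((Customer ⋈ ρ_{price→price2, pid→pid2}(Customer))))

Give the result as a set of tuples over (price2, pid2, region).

ρ[price→price2, pid→pid2]: schema becomes (region, price2, pid2); tuples unchanged.
Joining Customer and ρ_{price→price2, pid→pid2}(Customer) on region yields {(hr, 3, 34, 3, 34), (hr, 3, 34, 4, 22), (hr, 4, 22, 3, 34), (hr, 4, 22, 4, 22), (k1, 15, 35, 15, 35), (k1, 15, 35, 17, 34), (k1, 15, 35, 21, 28), (k1, 15, 35, 25, 22), (k1, 17, 34, 15, 35), (k1, 17, 34, 17, 34), (k1, 17, 34, 21, 28), (k1, 17, 34, 25, 22), (k1, 21, 28, 15, 35), (k1, 21, 28, 17, 34), (k1, 21, 28, 21, 28), (k1, 21, 28, 25, 22), (k1, 25, 22, 15, 35), (k1, 25, 22, 17, 34), (k1, 25, 22, 21, 28), (k1, 25, 22, 25, 22), (rd, 15, 30, 15, 30), (rd, 15, 30, 24, 24), (rd, 15, 30, 9, 28), (rd, 24, 24, 15, 30), (rd, 24, 24, 24, 24), (rd, 24, 24, 9, 28), (rd, 9, 28, 15, 30), (rd, 9, 28, 24, 24), (rd, 9, 28, 9, 28)}.
Apply σ_{pid < pid2}; surviving tuples: {(hr, 4, 22, 3, 34), (k1, 17, 34, 15, 35), (k1, 21, 28, 15, 35), (k1, 21, 28, 17, 34), (k1, 25, 22, 15, 35), (k1, 25, 22, 17, 34), (k1, 25, 22, 21, 28), (rd, 24, 24, 15, 30), (rd, 24, 24, 9, 28), (rd, 9, 28, 15, 30)}
π_{price2, pid2, region} gives {(15, 30, rd), (15, 35, k1), (17, 34, k1), (21, 28, k1), (3, 34, hr), (9, 28, rd)} (4 duplicate(s) eliminated).

{(15, 30, rd), (15, 35, k1), (17, 34, k1), (21, 28, k1), (3, 34, hr), (9, 28, rd)}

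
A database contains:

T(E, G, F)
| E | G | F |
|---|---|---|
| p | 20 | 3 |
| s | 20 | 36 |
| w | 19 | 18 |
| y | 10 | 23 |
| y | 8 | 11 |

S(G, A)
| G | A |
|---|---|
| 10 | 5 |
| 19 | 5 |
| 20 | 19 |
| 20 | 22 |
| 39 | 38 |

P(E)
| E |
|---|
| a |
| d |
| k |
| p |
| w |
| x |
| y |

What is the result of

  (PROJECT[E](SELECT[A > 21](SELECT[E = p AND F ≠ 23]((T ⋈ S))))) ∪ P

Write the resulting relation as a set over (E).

{a, d, k, p, w, x, y}

Joining T and S on G yields {(p, 20, 3, 19), (p, 20, 3, 22), (s, 20, 36, 19), (s, 20, 36, 22), (w, 19, 18, 5), (y, 10, 23, 5)}.
Filtering on E = p AND F ≠ 23 leaves {(p, 20, 3, 19), (p, 20, 3, 22)}.
Filtering on A > 21 leaves {(p, 20, 3, 22)}.
Projecting to E: {p}
Taking the union: {a, d, k, p, w, x, y}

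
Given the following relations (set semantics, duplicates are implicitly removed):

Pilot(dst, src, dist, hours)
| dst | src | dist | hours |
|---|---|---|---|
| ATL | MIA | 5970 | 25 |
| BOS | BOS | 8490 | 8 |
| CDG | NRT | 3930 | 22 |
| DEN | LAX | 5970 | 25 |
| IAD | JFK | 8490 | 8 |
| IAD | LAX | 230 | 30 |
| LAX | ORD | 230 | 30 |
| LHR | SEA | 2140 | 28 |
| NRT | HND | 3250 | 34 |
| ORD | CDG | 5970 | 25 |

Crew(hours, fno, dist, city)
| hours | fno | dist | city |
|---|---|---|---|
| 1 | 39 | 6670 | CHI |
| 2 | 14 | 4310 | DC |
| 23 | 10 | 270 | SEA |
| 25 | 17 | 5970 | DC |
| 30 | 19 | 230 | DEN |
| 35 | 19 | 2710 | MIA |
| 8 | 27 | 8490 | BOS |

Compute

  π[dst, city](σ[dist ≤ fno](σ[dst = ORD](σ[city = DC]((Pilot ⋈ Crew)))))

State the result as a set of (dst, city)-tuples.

Joining Pilot and Crew on dist, hours yields {(ATL, MIA, 5970, 25, 17, DC), (BOS, BOS, 8490, 8, 27, BOS), (DEN, LAX, 5970, 25, 17, DC), (IAD, JFK, 8490, 8, 27, BOS), (IAD, LAX, 230, 30, 19, DEN), (LAX, ORD, 230, 30, 19, DEN), (ORD, CDG, 5970, 25, 17, DC)}.
Filtering on city = DC leaves {(ATL, MIA, 5970, 25, 17, DC), (DEN, LAX, 5970, 25, 17, DC), (ORD, CDG, 5970, 25, 17, DC)}.
Filtering on dst = ORD leaves {(ORD, CDG, 5970, 25, 17, DC)}.
Filtering on dist ≤ fno leaves {}.
π_{dst, city} gives {}.

{}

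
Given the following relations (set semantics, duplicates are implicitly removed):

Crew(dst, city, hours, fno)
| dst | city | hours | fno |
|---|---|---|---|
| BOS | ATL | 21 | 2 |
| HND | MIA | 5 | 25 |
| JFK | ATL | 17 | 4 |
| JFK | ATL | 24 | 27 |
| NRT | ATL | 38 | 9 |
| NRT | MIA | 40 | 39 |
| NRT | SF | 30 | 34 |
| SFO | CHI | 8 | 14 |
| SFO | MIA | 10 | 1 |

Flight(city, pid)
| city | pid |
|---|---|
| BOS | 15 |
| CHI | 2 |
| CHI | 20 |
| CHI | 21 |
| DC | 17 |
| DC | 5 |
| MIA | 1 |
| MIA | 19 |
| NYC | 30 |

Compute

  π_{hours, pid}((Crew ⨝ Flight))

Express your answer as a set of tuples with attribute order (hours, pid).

{(10, 1), (10, 19), (40, 1), (40, 19), (5, 1), (5, 19), (8, 2), (8, 20), (8, 21)}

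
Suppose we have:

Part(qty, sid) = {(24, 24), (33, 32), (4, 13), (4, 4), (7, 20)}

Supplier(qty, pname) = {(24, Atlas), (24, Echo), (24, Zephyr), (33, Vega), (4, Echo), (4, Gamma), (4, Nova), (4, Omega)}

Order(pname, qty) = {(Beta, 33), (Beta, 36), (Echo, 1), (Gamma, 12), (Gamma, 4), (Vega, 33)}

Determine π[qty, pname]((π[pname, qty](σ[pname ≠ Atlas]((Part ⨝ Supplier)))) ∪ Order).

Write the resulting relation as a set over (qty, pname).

{(1, Echo), (12, Gamma), (24, Echo), (24, Zephyr), (33, Beta), (33, Vega), (36, Beta), (4, Echo), (4, Gamma), (4, Nova), (4, Omega)}

Part ⋈ Supplier (natural join on qty): {(24, 24, Atlas), (24, 24, Echo), (24, 24, Zephyr), (33, 32, Vega), (4, 13, Echo), (4, 13, Gamma), (4, 13, Nova), (4, 13, Omega), (4, 4, Echo), (4, 4, Gamma), (4, 4, Nova), (4, 4, Omega)}
σ[pname ≠ Atlas]: keep tuples satisfying pname ≠ Atlas → {(24, 24, Echo), (24, 24, Zephyr), (33, 32, Vega), (4, 13, Echo), (4, 13, Gamma), (4, 13, Nova), (4, 13, Omega), (4, 4, Echo), (4, 4, Gamma), (4, 4, Nova), (4, 4, Omega)}
Projecting to pname, qty (4 duplicate(s) eliminated): {(Echo, 24), (Echo, 4), (Gamma, 4), (Nova, 4), (Omega, 4), (Vega, 33), (Zephyr, 24)}
Taking the union: {(Beta, 33), (Beta, 36), (Echo, 1), (Echo, 24), (Echo, 4), (Gamma, 12), (Gamma, 4), (Nova, 4), (Omega, 4), (Vega, 33), (Zephyr, 24)}
Projecting to qty, pname: {(1, Echo), (12, Gamma), (24, Echo), (24, Zephyr), (33, Beta), (33, Vega), (36, Beta), (4, Echo), (4, Gamma), (4, Nova), (4, Omega)}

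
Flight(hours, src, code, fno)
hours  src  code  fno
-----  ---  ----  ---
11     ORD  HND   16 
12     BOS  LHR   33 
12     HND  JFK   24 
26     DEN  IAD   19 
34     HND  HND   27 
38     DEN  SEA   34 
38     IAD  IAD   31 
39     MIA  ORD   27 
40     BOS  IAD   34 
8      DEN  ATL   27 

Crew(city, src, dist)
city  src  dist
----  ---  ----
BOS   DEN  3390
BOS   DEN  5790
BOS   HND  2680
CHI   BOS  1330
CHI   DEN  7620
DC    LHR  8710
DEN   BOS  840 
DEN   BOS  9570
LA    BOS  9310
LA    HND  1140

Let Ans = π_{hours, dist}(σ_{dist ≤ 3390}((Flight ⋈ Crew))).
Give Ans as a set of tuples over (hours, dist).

Joining Flight and Crew on src yields {(12, BOS, LHR, 33, CHI, 1330), (12, BOS, LHR, 33, DEN, 840), (12, BOS, LHR, 33, DEN, 9570), (12, BOS, LHR, 33, LA, 9310), (12, HND, JFK, 24, BOS, 2680), (12, HND, JFK, 24, LA, 1140), (26, DEN, IAD, 19, BOS, 3390), (26, DEN, IAD, 19, BOS, 5790), (26, DEN, IAD, 19, CHI, 7620), (34, HND, HND, 27, BOS, 2680), (34, HND, HND, 27, LA, 1140), (38, DEN, SEA, 34, BOS, 3390), (38, DEN, SEA, 34, BOS, 5790), (38, DEN, SEA, 34, CHI, 7620), (40, BOS, IAD, 34, CHI, 1330), (40, BOS, IAD, 34, DEN, 840), (40, BOS, IAD, 34, DEN, 9570), (40, BOS, IAD, 34, LA, 9310), (8, DEN, ATL, 27, BOS, 3390), (8, DEN, ATL, 27, BOS, 5790), (8, DEN, ATL, 27, CHI, 7620)}.
σ[dist ≤ 3390]: keep tuples satisfying dist ≤ 3390 → {(12, BOS, LHR, 33, CHI, 1330), (12, BOS, LHR, 33, DEN, 840), (12, HND, JFK, 24, BOS, 2680), (12, HND, JFK, 24, LA, 1140), (26, DEN, IAD, 19, BOS, 3390), (34, HND, HND, 27, BOS, 2680), (34, HND, HND, 27, LA, 1140), (38, DEN, SEA, 34, BOS, 3390), (40, BOS, IAD, 34, CHI, 1330), (40, BOS, IAD, 34, DEN, 840), (8, DEN, ATL, 27, BOS, 3390)}
Keep only column(s) hours, dist: {(12, 1140), (12, 1330), (12, 2680), (12, 840), (26, 3390), (34, 1140), (34, 2680), (38, 3390), (40, 1330), (40, 840), (8, 3390)}

{(12, 1140), (12, 1330), (12, 2680), (12, 840), (26, 3390), (34, 1140), (34, 2680), (38, 3390), (40, 1330), (40, 840), (8, 3390)}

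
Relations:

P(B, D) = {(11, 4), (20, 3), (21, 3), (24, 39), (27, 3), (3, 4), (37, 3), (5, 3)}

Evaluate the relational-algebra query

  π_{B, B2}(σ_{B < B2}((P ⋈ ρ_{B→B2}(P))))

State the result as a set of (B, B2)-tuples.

ρ[B→B2]: schema becomes (B2, D); tuples unchanged.
P ⋈ ρ_{B→B2}(P) (natural join on D): {(11, 4, 11), (11, 4, 3), (20, 3, 20), (20, 3, 21), (20, 3, 27), (20, 3, 37), (20, 3, 5), (21, 3, 20), (21, 3, 21), (21, 3, 27), (21, 3, 37), (21, 3, 5), (24, 39, 24), (27, 3, 20), (27, 3, 21), (27, 3, 27), (27, 3, 37), (27, 3, 5), (3, 4, 11), (3, 4, 3), (37, 3, 20), (37, 3, 21), (37, 3, 27), (37, 3, 37), (37, 3, 5), (5, 3, 20), (5, 3, 21), (5, 3, 27), (5, 3, 37), (5, 3, 5)}
Selection B < B2: {(20, 3, 21), (20, 3, 27), (20, 3, 37), (21, 3, 27), (21, 3, 37), (27, 3, 37), (3, 4, 11), (5, 3, 20), (5, 3, 21), (5, 3, 27), (5, 3, 37)}
Projecting to B, B2: {(20, 21), (20, 27), (20, 37), (21, 27), (21, 37), (27, 37), (3, 11), (5, 20), (5, 21), (5, 27), (5, 37)}

{(20, 21), (20, 27), (20, 37), (21, 27), (21, 37), (27, 37), (3, 11), (5, 20), (5, 21), (5, 27), (5, 37)}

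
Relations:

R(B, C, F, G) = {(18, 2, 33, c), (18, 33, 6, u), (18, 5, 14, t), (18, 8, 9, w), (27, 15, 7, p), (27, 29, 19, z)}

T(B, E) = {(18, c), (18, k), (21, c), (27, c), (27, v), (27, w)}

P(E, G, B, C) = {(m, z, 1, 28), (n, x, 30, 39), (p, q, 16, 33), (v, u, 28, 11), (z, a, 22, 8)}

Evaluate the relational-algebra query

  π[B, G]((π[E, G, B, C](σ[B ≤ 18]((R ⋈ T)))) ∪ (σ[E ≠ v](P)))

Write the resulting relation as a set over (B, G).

Joining R and T on B yields {(18, 2, 33, c, c), (18, 2, 33, c, k), (18, 33, 6, u, c), (18, 33, 6, u, k), (18, 5, 14, t, c), (18, 5, 14, t, k), (18, 8, 9, w, c), (18, 8, 9, w, k), (27, 15, 7, p, c), (27, 15, 7, p, v), (27, 15, 7, p, w), (27, 29, 19, z, c), (27, 29, 19, z, v), (27, 29, 19, z, w)}.
Selection B ≤ 18: {(18, 2, 33, c, c), (18, 2, 33, c, k), (18, 33, 6, u, c), (18, 33, 6, u, k), (18, 5, 14, t, c), (18, 5, 14, t, k), (18, 8, 9, w, c), (18, 8, 9, w, k)}
Keep only column(s) E, G, B, C: {(c, c, 18, 2), (c, t, 18, 5), (c, u, 18, 33), (c, w, 18, 8), (k, c, 18, 2), (k, t, 18, 5), (k, u, 18, 33), (k, w, 18, 8)}
Selection E ≠ v: {(m, z, 1, 28), (n, x, 30, 39), (p, q, 16, 33), (z, a, 22, 8)}
Union: {(c, c, 18, 2), (c, t, 18, 5), (c, u, 18, 33), (c, w, 18, 8), (k, c, 18, 2), (k, t, 18, 5), (k, u, 18, 33), (k, w, 18, 8)} with {(m, z, 1, 28), (n, x, 30, 39), (p, q, 16, 33), (z, a, 22, 8)} → {(c, c, 18, 2), (c, t, 18, 5), (c, u, 18, 33), (c, w, 18, 8), (k, c, 18, 2), (k, t, 18, 5), (k, u, 18, 33), (k, w, 18, 8), (m, z, 1, 28), (n, x, 30, 39), (p, q, 16, 33), (z, a, 22, 8)}
Keep only column(s) B, G (4 duplicate(s) eliminated): {(1, z), (16, q), (18, c), (18, t), (18, u), (18, w), (22, a), (30, x)}

{(1, z), (16, q), (18, c), (18, t), (18, u), (18, w), (22, a), (30, x)}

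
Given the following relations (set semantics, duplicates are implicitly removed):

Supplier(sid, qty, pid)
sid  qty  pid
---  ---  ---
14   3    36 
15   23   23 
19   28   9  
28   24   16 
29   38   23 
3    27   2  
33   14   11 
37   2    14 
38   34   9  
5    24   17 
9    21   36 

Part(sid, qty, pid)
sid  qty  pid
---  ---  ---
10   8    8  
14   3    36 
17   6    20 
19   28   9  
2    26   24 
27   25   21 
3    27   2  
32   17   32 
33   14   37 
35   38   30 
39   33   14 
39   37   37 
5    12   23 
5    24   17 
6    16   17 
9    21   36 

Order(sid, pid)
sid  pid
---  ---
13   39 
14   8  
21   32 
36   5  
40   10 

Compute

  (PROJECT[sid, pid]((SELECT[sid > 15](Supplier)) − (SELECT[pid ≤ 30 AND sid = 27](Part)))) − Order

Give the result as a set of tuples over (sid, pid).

{(19, 9), (28, 16), (29, 23), (33, 11), (37, 14), (38, 9)}

Filtering on sid > 15 leaves {(19, 28, 9), (28, 24, 16), (29, 38, 23), (33, 14, 11), (37, 2, 14), (38, 34, 9)}.
Filtering on pid ≤ 30 AND sid = 27 leaves {(27, 25, 21)}.
Taking the difference: {(19, 28, 9), (28, 24, 16), (29, 38, 23), (33, 14, 11), (37, 2, 14), (38, 34, 9)}
Keep only column(s) sid, pid: {(19, 9), (28, 16), (29, 23), (33, 11), (37, 14), (38, 9)}
Taking the difference: {(19, 9), (28, 16), (29, 23), (33, 11), (37, 14), (38, 9)}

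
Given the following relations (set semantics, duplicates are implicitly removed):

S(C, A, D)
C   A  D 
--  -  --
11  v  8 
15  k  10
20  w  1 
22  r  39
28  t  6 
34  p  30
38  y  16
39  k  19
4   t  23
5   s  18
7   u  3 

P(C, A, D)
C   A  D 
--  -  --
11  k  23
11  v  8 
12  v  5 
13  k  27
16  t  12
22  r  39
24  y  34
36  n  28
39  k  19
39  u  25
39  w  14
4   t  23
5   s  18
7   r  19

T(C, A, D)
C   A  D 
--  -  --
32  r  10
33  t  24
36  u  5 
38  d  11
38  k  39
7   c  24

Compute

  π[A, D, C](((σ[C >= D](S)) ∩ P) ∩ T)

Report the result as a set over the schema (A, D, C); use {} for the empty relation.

{}

Apply σ_{C >= D}; surviving tuples: {(11, v, 8), (15, k, 10), (20, w, 1), (28, t, 6), (34, p, 30), (38, y, 16), (39, k, 19), (7, u, 3)}
Set intersection of the two operands is {(11, v, 8), (39, k, 19)}.
Set intersection of the two operands is {}.
π[A, D, C]: project onto (A, D, C) → {}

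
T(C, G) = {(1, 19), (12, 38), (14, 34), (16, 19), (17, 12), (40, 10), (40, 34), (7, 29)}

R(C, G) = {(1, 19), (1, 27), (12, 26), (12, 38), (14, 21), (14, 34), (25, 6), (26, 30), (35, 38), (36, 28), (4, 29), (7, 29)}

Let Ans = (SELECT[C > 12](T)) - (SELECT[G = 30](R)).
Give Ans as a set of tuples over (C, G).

Filtering on C > 12 leaves {(14, 34), (16, 19), (17, 12), (40, 10), (40, 34)}.
Filtering on G = 30 leaves {(26, 30)}.
Taking the difference: {(14, 34), (16, 19), (17, 12), (40, 10), (40, 34)}

{(14, 34), (16, 19), (17, 12), (40, 10), (40, 34)}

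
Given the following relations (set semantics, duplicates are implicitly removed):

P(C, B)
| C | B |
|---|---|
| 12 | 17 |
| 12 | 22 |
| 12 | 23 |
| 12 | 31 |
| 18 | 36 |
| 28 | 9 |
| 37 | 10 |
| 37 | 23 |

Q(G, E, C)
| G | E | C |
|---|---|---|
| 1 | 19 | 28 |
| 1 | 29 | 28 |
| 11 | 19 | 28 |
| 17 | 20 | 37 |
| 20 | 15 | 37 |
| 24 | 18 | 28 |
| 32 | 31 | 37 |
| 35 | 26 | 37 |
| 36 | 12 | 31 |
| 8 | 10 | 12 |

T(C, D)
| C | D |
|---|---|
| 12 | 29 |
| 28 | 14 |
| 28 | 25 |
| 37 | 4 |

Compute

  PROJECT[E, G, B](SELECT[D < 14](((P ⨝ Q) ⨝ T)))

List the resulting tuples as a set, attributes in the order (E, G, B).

Joining P and Q on C yields {(12, 17, 8, 10), (12, 22, 8, 10), (12, 23, 8, 10), (12, 31, 8, 10), (28, 9, 1, 19), (28, 9, 1, 29), (28, 9, 11, 19), (28, 9, 24, 18), (37, 10, 17, 20), (37, 10, 20, 15), (37, 10, 32, 31), (37, 10, 35, 26), (37, 23, 17, 20), (37, 23, 20, 15), (37, 23, 32, 31), (37, 23, 35, 26)}.
Joining (P ⨝ Q) and T on C yields {(12, 17, 8, 10, 29), (12, 22, 8, 10, 29), (12, 23, 8, 10, 29), (12, 31, 8, 10, 29), (28, 9, 1, 19, 14), (28, 9, 1, 19, 25), (28, 9, 1, 29, 14), (28, 9, 1, 29, 25), (28, 9, 11, 19, 14), (28, 9, 11, 19, 25), (28, 9, 24, 18, 14), (28, 9, 24, 18, 25), (37, 10, 17, 20, 4), (37, 10, 20, 15, 4), (37, 10, 32, 31, 4), (37, 10, 35, 26, 4), (37, 23, 17, 20, 4), (37, 23, 20, 15, 4), (37, 23, 32, 31, 4), (37, 23, 35, 26, 4)}.
Filtering on D < 14 leaves {(37, 10, 17, 20, 4), (37, 10, 20, 15, 4), (37, 10, 32, 31, 4), (37, 10, 35, 26, 4), (37, 23, 17, 20, 4), (37, 23, 20, 15, 4), (37, 23, 32, 31, 4), (37, 23, 35, 26, 4)}.
π[E, G, B]: project onto (E, G, B) → {(15, 20, 10), (15, 20, 23), (20, 17, 10), (20, 17, 23), (26, 35, 10), (26, 35, 23), (31, 32, 10), (31, 32, 23)}

{(15, 20, 10), (15, 20, 23), (20, 17, 10), (20, 17, 23), (26, 35, 10), (26, 35, 23), (31, 32, 10), (31, 32, 23)}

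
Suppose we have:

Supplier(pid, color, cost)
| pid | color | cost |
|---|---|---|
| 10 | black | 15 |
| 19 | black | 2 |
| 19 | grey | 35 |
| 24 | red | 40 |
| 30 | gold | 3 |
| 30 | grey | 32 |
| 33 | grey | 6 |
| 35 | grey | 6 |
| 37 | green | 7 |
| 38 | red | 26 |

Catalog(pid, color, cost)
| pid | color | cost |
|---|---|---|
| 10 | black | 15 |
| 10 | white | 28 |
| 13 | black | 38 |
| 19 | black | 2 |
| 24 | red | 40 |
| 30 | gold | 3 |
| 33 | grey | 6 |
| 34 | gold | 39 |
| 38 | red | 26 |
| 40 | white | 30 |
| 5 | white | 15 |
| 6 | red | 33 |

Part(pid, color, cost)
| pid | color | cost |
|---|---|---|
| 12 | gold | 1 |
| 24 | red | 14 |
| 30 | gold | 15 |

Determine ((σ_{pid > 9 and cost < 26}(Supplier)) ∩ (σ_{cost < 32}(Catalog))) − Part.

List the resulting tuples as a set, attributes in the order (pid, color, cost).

{(10, black, 15), (19, black, 2), (30, gold, 3), (33, grey, 6)}

σ[pid > 9 and cost < 26]: keep tuples satisfying pid > 9 and cost < 26 → {(10, black, 15), (19, black, 2), (30, gold, 3), (33, grey, 6), (35, grey, 6), (37, green, 7)}
σ[cost < 32]: keep tuples satisfying cost < 32 → {(10, black, 15), (10, white, 28), (19, black, 2), (30, gold, 3), (33, grey, 6), (38, red, 26), (40, white, 30), (5, white, 15)}
Set intersection of the two operands is {(10, black, 15), (19, black, 2), (30, gold, 3), (33, grey, 6)}.
Set difference of the two operands is {(10, black, 15), (19, black, 2), (30, gold, 3), (33, grey, 6)}.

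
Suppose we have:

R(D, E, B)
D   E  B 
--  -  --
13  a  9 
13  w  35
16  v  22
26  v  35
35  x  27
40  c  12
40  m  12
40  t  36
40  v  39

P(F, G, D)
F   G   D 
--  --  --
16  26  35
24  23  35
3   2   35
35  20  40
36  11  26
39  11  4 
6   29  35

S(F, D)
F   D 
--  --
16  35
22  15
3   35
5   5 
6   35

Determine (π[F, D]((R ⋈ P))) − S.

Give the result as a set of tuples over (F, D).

{(24, 35), (35, 40), (36, 26)}

Natural join on D: {(26, v, 35, 36, 11), (35, x, 27, 16, 26), (35, x, 27, 24, 23), (35, x, 27, 3, 2), (35, x, 27, 6, 29), (40, c, 12, 35, 20), (40, m, 12, 35, 20), (40, t, 36, 35, 20), (40, v, 39, 35, 20)}
Keep only column(s) F, D (3 duplicate(s) eliminated): {(16, 35), (24, 35), (3, 35), (35, 40), (36, 26), (6, 35)}
Taking the difference: {(24, 35), (35, 40), (36, 26)}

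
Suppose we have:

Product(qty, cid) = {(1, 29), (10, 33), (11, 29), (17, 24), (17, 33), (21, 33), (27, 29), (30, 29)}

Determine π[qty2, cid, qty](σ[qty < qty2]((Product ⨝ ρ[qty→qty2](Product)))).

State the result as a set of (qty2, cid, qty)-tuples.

ρ[qty→qty2]: schema becomes (qty2, cid); tuples unchanged.
Natural join on cid: {(1, 29, 1), (1, 29, 11), (1, 29, 27), (1, 29, 30), (10, 33, 10), (10, 33, 17), (10, 33, 21), (11, 29, 1), (11, 29, 11), (11, 29, 27), (11, 29, 30), (17, 24, 17), (17, 33, 10), (17, 33, 17), (17, 33, 21), (21, 33, 10), (21, 33, 17), (21, 33, 21), (27, 29, 1), (27, 29, 11), (27, 29, 27), (27, 29, 30), (30, 29, 1), (30, 29, 11), (30, 29, 27), (30, 29, 30)}
Selection qty < qty2: {(1, 29, 11), (1, 29, 27), (1, 29, 30), (10, 33, 17), (10, 33, 21), (11, 29, 27), (11, 29, 30), (17, 33, 21), (27, 29, 30)}
π_{qty2, cid, qty} gives {(11, 29, 1), (17, 33, 10), (21, 33, 10), (21, 33, 17), (27, 29, 1), (27, 29, 11), (30, 29, 1), (30, 29, 11), (30, 29, 27)}.

{(11, 29, 1), (17, 33, 10), (21, 33, 10), (21, 33, 17), (27, 29, 1), (27, 29, 11), (30, 29, 1), (30, 29, 11), (30, 29, 27)}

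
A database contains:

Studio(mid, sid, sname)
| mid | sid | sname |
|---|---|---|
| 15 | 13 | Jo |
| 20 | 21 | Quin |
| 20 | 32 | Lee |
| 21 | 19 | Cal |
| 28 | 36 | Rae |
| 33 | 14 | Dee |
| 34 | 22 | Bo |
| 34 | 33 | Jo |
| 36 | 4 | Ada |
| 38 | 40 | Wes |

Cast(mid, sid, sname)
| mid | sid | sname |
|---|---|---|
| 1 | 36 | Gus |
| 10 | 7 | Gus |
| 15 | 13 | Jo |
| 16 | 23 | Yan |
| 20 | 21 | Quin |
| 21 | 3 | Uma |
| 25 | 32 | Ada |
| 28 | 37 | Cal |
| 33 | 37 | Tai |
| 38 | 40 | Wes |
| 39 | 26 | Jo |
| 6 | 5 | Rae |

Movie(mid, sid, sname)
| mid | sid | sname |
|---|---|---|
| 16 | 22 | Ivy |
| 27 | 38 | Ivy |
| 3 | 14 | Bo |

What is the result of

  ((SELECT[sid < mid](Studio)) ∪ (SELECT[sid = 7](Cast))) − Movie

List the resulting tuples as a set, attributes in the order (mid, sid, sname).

{(10, 7, Gus), (15, 13, Jo), (21, 19, Cal), (33, 14, Dee), (34, 22, Bo), (34, 33, Jo), (36, 4, Ada)}

Selection sid < mid: {(15, 13, Jo), (21, 19, Cal), (33, 14, Dee), (34, 22, Bo), (34, 33, Jo), (36, 4, Ada)}
Selection sid = 7: {(10, 7, Gus)}
Set union of the two operands is {(10, 7, Gus), (15, 13, Jo), (21, 19, Cal), (33, 14, Dee), (34, 22, Bo), (34, 33, Jo), (36, 4, Ada)}.
Set difference of the two operands is {(10, 7, Gus), (15, 13, Jo), (21, 19, Cal), (33, 14, Dee), (34, 22, Bo), (34, 33, Jo), (36, 4, Ada)}.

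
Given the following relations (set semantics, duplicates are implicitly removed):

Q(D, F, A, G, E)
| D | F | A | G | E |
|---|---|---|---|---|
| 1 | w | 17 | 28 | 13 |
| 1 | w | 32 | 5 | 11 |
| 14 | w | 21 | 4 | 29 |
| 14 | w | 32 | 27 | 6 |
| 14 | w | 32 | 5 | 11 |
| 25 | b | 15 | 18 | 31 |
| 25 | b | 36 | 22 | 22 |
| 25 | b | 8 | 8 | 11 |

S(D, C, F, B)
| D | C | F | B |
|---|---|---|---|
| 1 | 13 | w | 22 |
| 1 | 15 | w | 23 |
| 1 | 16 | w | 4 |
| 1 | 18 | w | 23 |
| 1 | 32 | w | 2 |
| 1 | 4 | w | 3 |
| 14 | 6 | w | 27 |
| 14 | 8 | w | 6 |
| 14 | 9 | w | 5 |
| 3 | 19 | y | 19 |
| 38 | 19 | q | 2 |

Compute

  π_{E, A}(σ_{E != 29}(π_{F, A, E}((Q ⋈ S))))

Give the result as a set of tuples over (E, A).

{(11, 32), (13, 17), (6, 32)}

Joining Q and S on D, F yields {(1, w, 17, 28, 13, 13, 22), (1, w, 17, 28, 13, 15, 23), (1, w, 17, 28, 13, 16, 4), (1, w, 17, 28, 13, 18, 23), (1, w, 17, 28, 13, 32, 2), (1, w, 17, 28, 13, 4, 3), (1, w, 32, 5, 11, 13, 22), (1, w, 32, 5, 11, 15, 23), (1, w, 32, 5, 11, 16, 4), (1, w, 32, 5, 11, 18, 23), (1, w, 32, 5, 11, 32, 2), (1, w, 32, 5, 11, 4, 3), (14, w, 21, 4, 29, 6, 27), (14, w, 21, 4, 29, 8, 6), (14, w, 21, 4, 29, 9, 5), (14, w, 32, 27, 6, 6, 27), (14, w, 32, 27, 6, 8, 6), (14, w, 32, 27, 6, 9, 5), (14, w, 32, 5, 11, 6, 27), (14, w, 32, 5, 11, 8, 6), (14, w, 32, 5, 11, 9, 5)}.
π[F, A, E]: project onto (F, A, E) (17 duplicate(s) eliminated) → {(w, 17, 13), (w, 21, 29), (w, 32, 11), (w, 32, 6)}
Filtering on E != 29 leaves {(w, 17, 13), (w, 32, 11), (w, 32, 6)}.
π[E, A]: project onto (E, A) → {(11, 32), (13, 17), (6, 32)}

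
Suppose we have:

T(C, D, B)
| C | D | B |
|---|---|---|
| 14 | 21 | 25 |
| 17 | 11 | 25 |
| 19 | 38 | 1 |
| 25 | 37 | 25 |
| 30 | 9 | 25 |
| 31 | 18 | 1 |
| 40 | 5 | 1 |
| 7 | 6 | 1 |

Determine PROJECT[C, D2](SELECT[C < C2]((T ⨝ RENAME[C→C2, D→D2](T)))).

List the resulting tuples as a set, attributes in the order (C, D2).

ρ[C→C2, D→D2]: schema becomes (C2, D2, B); tuples unchanged.
T ⋈ RENAME[C→C2, D→D2](T) (natural join on B): {(14, 21, 25, 14, 21), (14, 21, 25, 17, 11), (14, 21, 25, 25, 37), (14, 21, 25, 30, 9), (17, 11, 25, 14, 21), (17, 11, 25, 17, 11), (17, 11, 25, 25, 37), (17, 11, 25, 30, 9), (19, 38, 1, 19, 38), (19, 38, 1, 31, 18), (19, 38, 1, 40, 5), (19, 38, 1, 7, 6), (25, 37, 25, 14, 21), (25, 37, 25, 17, 11), (25, 37, 25, 25, 37), (25, 37, 25, 30, 9), (30, 9, 25, 14, 21), (30, 9, 25, 17, 11), (30, 9, 25, 25, 37), (30, 9, 25, 30, 9), (31, 18, 1, 19, 38), (31, 18, 1, 31, 18), (31, 18, 1, 40, 5), (31, 18, 1, 7, 6), (40, 5, 1, 19, 38), (40, 5, 1, 31, 18), (40, 5, 1, 40, 5), (40, 5, 1, 7, 6), (7, 6, 1, 19, 38), (7, 6, 1, 31, 18), (7, 6, 1, 40, 5), (7, 6, 1, 7, 6)}
Apply σ_{C < C2}; surviving tuples: {(14, 21, 25, 17, 11), (14, 21, 25, 25, 37), (14, 21, 25, 30, 9), (17, 11, 25, 25, 37), (17, 11, 25, 30, 9), (19, 38, 1, 31, 18), (19, 38, 1, 40, 5), (25, 37, 25, 30, 9), (31, 18, 1, 40, 5), (7, 6, 1, 19, 38), (7, 6, 1, 31, 18), (7, 6, 1, 40, 5)}
Keep only column(s) C, D2: {(14, 11), (14, 37), (14, 9), (17, 37), (17, 9), (19, 18), (19, 5), (25, 9), (31, 5), (7, 18), (7, 38), (7, 5)}

{(14, 11), (14, 37), (14, 9), (17, 37), (17, 9), (19, 18), (19, 5), (25, 9), (31, 5), (7, 18), (7, 38), (7, 5)}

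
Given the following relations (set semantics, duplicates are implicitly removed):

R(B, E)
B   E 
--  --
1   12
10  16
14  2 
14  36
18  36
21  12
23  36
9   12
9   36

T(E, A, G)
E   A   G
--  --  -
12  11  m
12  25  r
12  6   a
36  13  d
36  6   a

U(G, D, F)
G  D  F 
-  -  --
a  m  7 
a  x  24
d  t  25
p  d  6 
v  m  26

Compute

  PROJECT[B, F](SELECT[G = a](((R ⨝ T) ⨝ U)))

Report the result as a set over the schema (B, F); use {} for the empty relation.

{(1, 24), (1, 7), (14, 24), (14, 7), (18, 24), (18, 7), (21, 24), (21, 7), (23, 24), (23, 7), (9, 24), (9, 7)}

Joining R and T on E yields {(1, 12, 11, m), (1, 12, 25, r), (1, 12, 6, a), (14, 36, 13, d), (14, 36, 6, a), (18, 36, 13, d), (18, 36, 6, a), (21, 12, 11, m), (21, 12, 25, r), (21, 12, 6, a), (23, 36, 13, d), (23, 36, 6, a), (9, 12, 11, m), (9, 12, 25, r), (9, 12, 6, a), (9, 36, 13, d), (9, 36, 6, a)}.
Joining (R ⨝ T) and U on G yields {(1, 12, 6, a, m, 7), (1, 12, 6, a, x, 24), (14, 36, 13, d, t, 25), (14, 36, 6, a, m, 7), (14, 36, 6, a, x, 24), (18, 36, 13, d, t, 25), (18, 36, 6, a, m, 7), (18, 36, 6, a, x, 24), (21, 12, 6, a, m, 7), (21, 12, 6, a, x, 24), (23, 36, 13, d, t, 25), (23, 36, 6, a, m, 7), (23, 36, 6, a, x, 24), (9, 12, 6, a, m, 7), (9, 12, 6, a, x, 24), (9, 36, 13, d, t, 25), (9, 36, 6, a, m, 7), (9, 36, 6, a, x, 24)}.
Apply σ_{G = a}; surviving tuples: {(1, 12, 6, a, m, 7), (1, 12, 6, a, x, 24), (14, 36, 6, a, m, 7), (14, 36, 6, a, x, 24), (18, 36, 6, a, m, 7), (18, 36, 6, a, x, 24), (21, 12, 6, a, m, 7), (21, 12, 6, a, x, 24), (23, 36, 6, a, m, 7), (23, 36, 6, a, x, 24), (9, 12, 6, a, m, 7), (9, 12, 6, a, x, 24), (9, 36, 6, a, m, 7), (9, 36, 6, a, x, 24)}
π_{B, F} gives {(1, 24), (1, 7), (14, 24), (14, 7), (18, 24), (18, 7), (21, 24), (21, 7), (23, 24), (23, 7), (9, 24), (9, 7)} (2 duplicate(s) eliminated).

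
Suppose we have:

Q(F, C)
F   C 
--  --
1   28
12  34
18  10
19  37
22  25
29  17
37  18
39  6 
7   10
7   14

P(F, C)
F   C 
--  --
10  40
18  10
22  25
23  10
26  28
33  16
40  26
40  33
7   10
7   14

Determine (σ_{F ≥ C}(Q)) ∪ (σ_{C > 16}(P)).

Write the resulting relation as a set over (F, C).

{(10, 40), (18, 10), (22, 25), (26, 28), (29, 17), (37, 18), (39, 6), (40, 26), (40, 33)}

Filtering on F ≥ C leaves {(18, 10), (29, 17), (37, 18), (39, 6)}.
Filtering on C > 16 leaves {(10, 40), (22, 25), (26, 28), (40, 26), (40, 33)}.
Union: {(18, 10), (29, 17), (37, 18), (39, 6)} with {(10, 40), (22, 25), (26, 28), (40, 26), (40, 33)} → {(10, 40), (18, 10), (22, 25), (26, 28), (29, 17), (37, 18), (39, 6), (40, 26), (40, 33)}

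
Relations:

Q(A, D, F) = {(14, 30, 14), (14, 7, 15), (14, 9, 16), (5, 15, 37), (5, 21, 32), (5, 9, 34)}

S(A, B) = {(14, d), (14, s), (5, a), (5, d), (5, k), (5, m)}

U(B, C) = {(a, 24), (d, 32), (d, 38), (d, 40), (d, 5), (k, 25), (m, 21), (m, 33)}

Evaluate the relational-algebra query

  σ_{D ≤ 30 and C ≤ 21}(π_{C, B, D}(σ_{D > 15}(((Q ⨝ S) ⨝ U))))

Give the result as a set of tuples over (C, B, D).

{(21, m, 21), (5, d, 21), (5, d, 30)}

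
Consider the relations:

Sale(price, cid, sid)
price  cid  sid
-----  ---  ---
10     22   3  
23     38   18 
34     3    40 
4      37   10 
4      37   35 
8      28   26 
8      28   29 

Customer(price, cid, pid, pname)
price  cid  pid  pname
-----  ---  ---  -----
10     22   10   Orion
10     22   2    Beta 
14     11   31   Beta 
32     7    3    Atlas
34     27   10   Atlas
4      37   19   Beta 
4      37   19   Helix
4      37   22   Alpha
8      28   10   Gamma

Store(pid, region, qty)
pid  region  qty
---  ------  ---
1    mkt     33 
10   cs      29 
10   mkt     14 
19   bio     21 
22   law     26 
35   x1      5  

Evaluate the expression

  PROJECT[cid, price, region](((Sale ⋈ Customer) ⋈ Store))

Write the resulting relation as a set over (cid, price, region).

{(22, 10, cs), (22, 10, mkt), (28, 8, cs), (28, 8, mkt), (37, 4, bio), (37, 4, law)}

Sale ⋈ Customer (natural join on price, cid): {(10, 22, 3, 10, Orion), (10, 22, 3, 2, Beta), (4, 37, 10, 19, Beta), (4, 37, 10, 19, Helix), (4, 37, 10, 22, Alpha), (4, 37, 35, 19, Beta), (4, 37, 35, 19, Helix), (4, 37, 35, 22, Alpha), (8, 28, 26, 10, Gamma), (8, 28, 29, 10, Gamma)}
(Sale ⋈ Customer) ⋈ Store (natural join on pid): {(10, 22, 3, 10, Orion, cs, 29), (10, 22, 3, 10, Orion, mkt, 14), (4, 37, 10, 19, Beta, bio, 21), (4, 37, 10, 19, Helix, bio, 21), (4, 37, 10, 22, Alpha, law, 26), (4, 37, 35, 19, Beta, bio, 21), (4, 37, 35, 19, Helix, bio, 21), (4, 37, 35, 22, Alpha, law, 26), (8, 28, 26, 10, Gamma, cs, 29), (8, 28, 26, 10, Gamma, mkt, 14), (8, 28, 29, 10, Gamma, cs, 29), (8, 28, 29, 10, Gamma, mkt, 14)}
Keep only column(s) cid, price, region (6 duplicate(s) eliminated): {(22, 10, cs), (22, 10, mkt), (28, 8, cs), (28, 8, mkt), (37, 4, bio), (37, 4, law)}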